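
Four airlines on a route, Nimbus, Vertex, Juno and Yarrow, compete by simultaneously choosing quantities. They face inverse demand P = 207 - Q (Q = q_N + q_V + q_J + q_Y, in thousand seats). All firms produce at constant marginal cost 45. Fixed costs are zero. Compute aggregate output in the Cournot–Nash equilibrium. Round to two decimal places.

A representative firm's profit is π_i = q_i(207 - Q) - 45q_i.
First-order condition (treating rivals' output as given): 162 - 2q_i - Σ_{j≠i} q_j = 0.
By symmetry each firm produces the same amount; substituting Σ_{j≠i} q_j = 3q_i yields q_i = 162/5.
Total output Q = 162/5 + 162/5 + 162/5 + 162/5 = 648/5.

129.60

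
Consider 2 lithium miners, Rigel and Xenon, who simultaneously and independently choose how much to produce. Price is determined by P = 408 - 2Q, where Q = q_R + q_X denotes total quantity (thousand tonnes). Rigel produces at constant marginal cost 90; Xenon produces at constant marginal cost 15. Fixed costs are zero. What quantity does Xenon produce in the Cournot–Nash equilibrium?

Rigel's profit: π_R = (408 - 2Q)q_R - (90q_R). Setting ∂π_R/∂q_R = 0: 318 - 4q_R - 2(q_X) = 0.
Xenon's first-order condition: 393 - 4q_X - 2(q_R) = 0.
Rearranging gives the reaction functions q_R = (318 - 2q_X)/4 and q_X = (393 - 2q_R)/4.
Solving the pair: q_R = 81/2, q_X = 78.

78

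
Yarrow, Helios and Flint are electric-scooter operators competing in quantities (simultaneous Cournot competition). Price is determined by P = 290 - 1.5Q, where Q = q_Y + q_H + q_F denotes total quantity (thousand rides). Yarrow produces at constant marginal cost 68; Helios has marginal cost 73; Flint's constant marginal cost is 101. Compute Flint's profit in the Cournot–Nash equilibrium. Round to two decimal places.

Yarrow's profit: π_Y = (290 - 1.5Q)q_Y - (68q_Y). Setting ∂π_Y/∂q_Y = 0: 222 - 3q_Y - (3/2)(q_H + q_F) = 0.
Helios's first-order condition: 217 - 3q_H - (3/2)(q_Y + q_F) = 0.
Flint's first-order condition: 189 - 3q_F - (3/2)(q_Y + q_H) = 0.
Adding the 3 conditions: 628 − 3Q − 3Q = 0, i.e. Q = 314/3.
Back-substituting: q_Y = (222 − 157)/(3/2) = 130/3, q_H = (217 − 157)/(3/2) = 40, q_F = (189 − 157)/(3/2) = 64/3.
Price P = 290 - (3/2)·(314/3) = 133.
Flint's profit: (133 - 101)·(64/3) = 682.6667.

682.67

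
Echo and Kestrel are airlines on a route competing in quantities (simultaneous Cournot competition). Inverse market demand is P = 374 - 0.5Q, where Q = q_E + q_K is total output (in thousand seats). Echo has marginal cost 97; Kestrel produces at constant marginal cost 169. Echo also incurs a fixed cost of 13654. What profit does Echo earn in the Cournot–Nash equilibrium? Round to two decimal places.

13412.89

Echo's profit: π_E = (374 - 0.5Q)q_E - (97q_E). Setting ∂π_E/∂q_E = 0: 277 - q_E - (1/2)(q_K) = 0.
Kestrel's profit: π_K = (374 - 0.5Q)q_K - (169q_K). Setting ∂π_K/∂q_K = 0: 205 - q_K - (1/2)(q_E) = 0.
Rearranging gives the reaction functions q_E = (277 - (1/2)q_K) and q_K = (205 - (1/2)q_E).
Substituting one into the other gives q_E = 698/3 and q_K = 266/3.
Price P = 374 - (1/2)·(964/3) = 640/3.
Echo's profit: (640/3 - 97)·(698/3) - 13654 = 13412.8889.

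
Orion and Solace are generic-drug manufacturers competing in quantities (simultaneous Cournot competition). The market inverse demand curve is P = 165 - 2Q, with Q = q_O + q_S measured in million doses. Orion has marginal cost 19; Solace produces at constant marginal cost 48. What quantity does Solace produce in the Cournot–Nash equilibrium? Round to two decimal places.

14.67

Orion's profit: π_O = (165 - 2Q)q_O - (19q_O). Setting ∂π_O/∂q_O = 0: 146 - 4q_O - 2(q_S) = 0.
Solace's first-order condition: 117 - 4q_S - 2(q_O) = 0.
Best responses: q_O = (146 - 2q_S)/4, q_S = (117 - 2q_O)/4.
Substituting one into the other gives q_O = 175/6 and q_S = 44/3.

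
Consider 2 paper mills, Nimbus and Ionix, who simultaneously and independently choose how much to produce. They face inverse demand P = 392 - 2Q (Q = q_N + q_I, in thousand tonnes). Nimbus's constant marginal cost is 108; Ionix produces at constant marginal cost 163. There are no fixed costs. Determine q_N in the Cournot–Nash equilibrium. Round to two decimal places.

Nimbus's profit: π_N = (392 - 2Q)q_N - (108q_N). Setting ∂π_N/∂q_N = 0: 284 - 4q_N - 2(q_I) = 0.
Ionix's profit: π_I = (392 - 2Q)q_I - (163q_I). Setting ∂π_I/∂q_I = 0: 229 - 4q_I - 2(q_N) = 0.
Rearranging gives the reaction functions q_N = (284 - 2q_I)/4 and q_I = (229 - 2q_N)/4.
Solving the pair: q_N = 113/2, q_I = 29.

56.50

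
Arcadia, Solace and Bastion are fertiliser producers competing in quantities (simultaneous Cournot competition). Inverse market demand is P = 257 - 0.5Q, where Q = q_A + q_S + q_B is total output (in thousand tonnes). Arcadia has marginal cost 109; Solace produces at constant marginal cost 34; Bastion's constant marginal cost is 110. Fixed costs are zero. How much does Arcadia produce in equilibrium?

Arcadia's profit: π_A = (257 - 0.5Q)q_A - (109q_A). Setting ∂π_A/∂q_A = 0: 148 - q_A - (1/2)(q_S + q_B) = 0.
Solace's first-order condition: 223 - q_S - (1/2)(q_A + q_B) = 0.
Bastion's first-order condition: 147 - q_B - (1/2)(q_A + q_S) = 0.
Adding the 3 conditions: 518 − Q − Q = 0, i.e. Q = 259.
Back-substituting: q_A = (148 − 259/2)/(1/2) = 37, q_S = (223 − 259/2)/(1/2) = 187, q_B = (147 − 259/2)/(1/2) = 35.

37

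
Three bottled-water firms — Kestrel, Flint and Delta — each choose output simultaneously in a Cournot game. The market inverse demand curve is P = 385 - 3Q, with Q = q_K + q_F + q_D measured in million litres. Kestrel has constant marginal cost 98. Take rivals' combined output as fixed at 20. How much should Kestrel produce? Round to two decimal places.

With rivals' combined output fixed at 20, Kestrel's profit is π_K = (385 - 3·20 - 3q_K)q_K - (98q_K) = (325 - 3q_K)q_K - (98q_K).
∂π_K/∂q_K = 227 - 6q_K = 0, so q_K = 227/6.

37.83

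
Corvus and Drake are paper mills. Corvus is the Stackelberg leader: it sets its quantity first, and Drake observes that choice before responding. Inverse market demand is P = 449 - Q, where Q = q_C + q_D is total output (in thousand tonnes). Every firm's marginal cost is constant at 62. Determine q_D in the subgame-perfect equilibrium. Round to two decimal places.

96.75

The follower Drake best-responds to any q_C: π_D = (449 - Q)q_D - 62q_D.
∂π_D/∂q_D = 387 - q_C - 2q_D = 0 gives the reaction function q_D = (387 - q_C)/2.
The leader anticipates this reaction. Substituting into P = 449 - Q gives P = 511/2 - (1/2)q_C, so π_C = (511/2 - (1/2)q_C)q_C - 62q_C.
The leader's first-order condition 387/2 - q_C = 0 yields q_C = 387/2.
Then q_D = (387 - 387/2)/2 = 387/4.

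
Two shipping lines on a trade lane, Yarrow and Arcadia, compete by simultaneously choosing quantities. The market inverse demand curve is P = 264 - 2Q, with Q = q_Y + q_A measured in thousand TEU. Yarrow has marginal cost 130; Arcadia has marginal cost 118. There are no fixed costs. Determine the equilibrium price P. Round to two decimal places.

Yarrow's profit: π_Y = (264 - 2Q)q_Y - (130q_Y). Setting ∂π_Y/∂q_Y = 0: 134 - 4q_Y - 2(q_A) = 0.
Arcadia's first-order condition: 146 - 4q_A - 2(q_Y) = 0.
Rearranging gives the reaction functions q_Y = (134 - 2q_A)/4 and q_A = (146 - 2q_Y)/4.
Solving the pair: q_Y = 61/3, q_A = 79/3.
Total output Q = 140/3, so price P = 264 - 2·(140/3) = 512/3.

170.67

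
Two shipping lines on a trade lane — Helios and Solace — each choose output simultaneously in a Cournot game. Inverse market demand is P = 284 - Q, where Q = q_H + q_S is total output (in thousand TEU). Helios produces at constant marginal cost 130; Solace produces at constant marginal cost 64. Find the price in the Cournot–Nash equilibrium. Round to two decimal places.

Helios's profit: π_H = (284 - Q)q_H - (130q_H). Setting ∂π_H/∂q_H = 0: 154 - 2q_H - (q_S) = 0.
Solace's profit: π_S = (284 - Q)q_S - (64q_S). Setting ∂π_S/∂q_S = 0: 220 - 2q_S - (q_H) = 0.
So q_H = (154 - q_S)/2 and q_S = (220 - q_H)/2.
Substituting one into the other gives q_H = 88/3 and q_S = 286/3.
Total output Q = 374/3, so price P = 284 - 374/3 = 478/3.

159.33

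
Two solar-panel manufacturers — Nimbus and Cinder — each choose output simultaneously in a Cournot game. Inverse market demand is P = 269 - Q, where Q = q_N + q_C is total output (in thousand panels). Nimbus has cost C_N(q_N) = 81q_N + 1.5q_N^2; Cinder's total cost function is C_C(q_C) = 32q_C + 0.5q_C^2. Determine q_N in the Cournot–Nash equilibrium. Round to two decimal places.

23.36

Nimbus's profit: π_N = (269 - Q)q_N - (81q_N + (3/2)q_N²). Setting ∂π_N/∂q_N = 0: 188 - 5q_N - (q_C) = 0.
Cinder's first-order condition: 237 - 3q_C - (q_N) = 0.
Rearranging gives the reaction functions q_N = (188 - q_C)/5 and q_C = (237 - q_N)/3.
Solving the pair: q_N = 327/14, q_C = 997/14.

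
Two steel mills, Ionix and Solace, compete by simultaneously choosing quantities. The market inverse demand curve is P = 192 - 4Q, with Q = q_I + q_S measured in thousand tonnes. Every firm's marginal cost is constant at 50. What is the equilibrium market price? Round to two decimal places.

Each firm earns π_i = (192 - 4Q)q_i - 50q_i.
First-order condition (treating rivals' output as given): 142 - 8q_i - 4q_j = 0.
By symmetry each firm produces the same amount; substituting q_j = q_i yields q_i = 142/12 = 71/6.
Total output Q = 71/3, so price P = 192 - 4·(71/3) = 292/3.

97.33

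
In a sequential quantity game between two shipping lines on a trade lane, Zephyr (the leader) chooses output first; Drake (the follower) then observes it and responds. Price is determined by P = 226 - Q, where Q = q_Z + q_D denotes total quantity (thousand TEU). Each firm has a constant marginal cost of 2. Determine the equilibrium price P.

58

Solve by backward induction. Given q_Z, the follower Drake maximises π_D = (226 - q_Z - q_D)q_D - 2q_D.
Setting the follower's marginal profit to zero, 224 - q_Z - 2q_D = 0, i.e. q_D = (224 - q_Z)/2.
The leader anticipates this reaction. Substituting into P = 226 - Q gives P = 114 - (1/2)q_Z, so π_Z = (114 - (1/2)q_Z)q_Z - 2q_Z.
Maximising: ∂π_Z/∂q_Z = 112 - q_Z = 0, giving q_Z = 112.
Then q_D = (224 - 112)/2 = 56.
Total output Q = 168, so price P = 226 - 168 = 58.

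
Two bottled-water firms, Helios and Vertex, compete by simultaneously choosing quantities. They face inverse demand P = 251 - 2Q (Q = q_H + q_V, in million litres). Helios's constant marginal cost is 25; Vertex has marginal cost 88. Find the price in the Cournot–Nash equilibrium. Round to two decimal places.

Helios's profit: π_H = (251 - 2Q)q_H - (25q_H). Setting ∂π_H/∂q_H = 0: 226 - 4q_H - 2(q_V) = 0.
Vertex's first-order condition: 163 - 4q_V - 2(q_H) = 0.
Best responses: q_H = (226 - 2q_V)/4, q_V = (163 - 2q_H)/4.
Substituting one into the other gives q_H = 289/6 and q_V = 50/3.
Total output Q = 389/6, so price P = 251 - 2·(389/6) = 364/3.

121.33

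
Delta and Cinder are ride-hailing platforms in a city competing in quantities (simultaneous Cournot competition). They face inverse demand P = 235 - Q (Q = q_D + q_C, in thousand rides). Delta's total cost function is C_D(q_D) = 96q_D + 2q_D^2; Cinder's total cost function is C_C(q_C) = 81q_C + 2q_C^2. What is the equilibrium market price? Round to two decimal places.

Delta's profit: π_D = (235 - Q)q_D - (96q_D + 2q_D²). Setting ∂π_D/∂q_D = 0: 139 - 6q_D - (q_C) = 0.
Cinder's first-order condition: 154 - 6q_C - (q_D) = 0.
Best responses: q_D = (139 - q_C)/6, q_C = (154 - q_D)/6.
Solving the pair: q_D = 136/7, q_C = 157/7.
Total output Q = 293/7, so price P = 235 - 293/7 = 1352/7.

193.14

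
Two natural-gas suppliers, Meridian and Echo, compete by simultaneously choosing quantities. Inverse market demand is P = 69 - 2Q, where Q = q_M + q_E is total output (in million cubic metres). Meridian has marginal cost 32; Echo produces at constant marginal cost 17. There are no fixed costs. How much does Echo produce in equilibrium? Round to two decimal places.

11.17

Meridian's profit: π_M = (69 - 2Q)q_M - (32q_M). Setting ∂π_M/∂q_M = 0: 37 - 4q_M - 2(q_E) = 0.
Echo's profit: π_E = (69 - 2Q)q_E - (17q_E). Setting ∂π_E/∂q_E = 0: 52 - 4q_E - 2(q_M) = 0.
Best responses: q_M = (37 - 2q_E)/4, q_E = (52 - 2q_M)/4.
Substituting one into the other gives q_M = 11/3 and q_E = 67/6.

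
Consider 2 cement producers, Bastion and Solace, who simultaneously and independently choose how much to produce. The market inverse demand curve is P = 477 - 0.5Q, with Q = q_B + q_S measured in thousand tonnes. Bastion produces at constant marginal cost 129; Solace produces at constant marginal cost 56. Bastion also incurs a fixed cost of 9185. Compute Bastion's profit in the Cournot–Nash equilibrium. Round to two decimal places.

7620.56

Bastion's profit: π_B = (477 - 0.5Q)q_B - (129q_B). Setting ∂π_B/∂q_B = 0: 348 - q_B - (1/2)(q_S) = 0.
Solace's first-order condition: 421 - q_S - (1/2)(q_B) = 0.
Best responses: q_B = (348 - (1/2)q_S), q_S = (421 - (1/2)q_B).
Substituting one into the other gives q_B = 550/3 and q_S = 988/3.
Price P = 477 - (1/2)·(1538/3) = 662/3.
Bastion's profit: (662/3 - 129)·(550/3) - 9185 = 7620.5556.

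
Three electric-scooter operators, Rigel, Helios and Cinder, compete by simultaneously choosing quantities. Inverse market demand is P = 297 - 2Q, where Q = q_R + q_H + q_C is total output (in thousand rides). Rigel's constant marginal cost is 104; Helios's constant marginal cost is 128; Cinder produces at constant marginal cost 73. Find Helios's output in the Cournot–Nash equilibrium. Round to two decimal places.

Rigel's profit: π_R = (297 - 2Q)q_R - (104q_R). Setting ∂π_R/∂q_R = 0: 193 - 4q_R - 2(q_H + q_C) = 0.
Helios's first-order condition: 169 - 4q_H - 2(q_R + q_C) = 0.
Cinder's first-order condition: 224 - 4q_C - 2(q_R + q_H) = 0.
Adding the 3 conditions: 586 − 4Q − 4Q = 0, i.e. Q = 293/4.
Back-substituting: q_R = (193 − 293/2)/2 = 93/4, q_H = (169 − 293/2)/2 = 45/4, q_C = (224 − 293/2)/2 = 155/4.

11.25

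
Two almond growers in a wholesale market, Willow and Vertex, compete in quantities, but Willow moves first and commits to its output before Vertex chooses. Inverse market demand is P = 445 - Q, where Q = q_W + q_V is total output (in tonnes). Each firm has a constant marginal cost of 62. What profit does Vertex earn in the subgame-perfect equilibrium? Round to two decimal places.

The follower Vertex best-responds to any q_W: π_V = (445 - Q)q_V - 62q_V.
Setting the follower's marginal profit to zero, 383 - q_W - 2q_V = 0, i.e. q_V = (383 - q_W)/2.
Willow substitutes q_V(q_W) into its own profit: π_W = q_W(445 - q_W - (383 - q_W)/2) - 62q_W = (507/2 - (1/2)q_W)q_W - 62q_W.
The leader's first-order condition 383/2 - q_W = 0 yields q_W = 383/2.
Then q_V = (383 - 383/2)/2 = 383/4.
Price P = 445 - 1149/4 = 631/4.
Vertex's profit: (631/4 - 62)·(383/4) = 9168.0625.

9168.06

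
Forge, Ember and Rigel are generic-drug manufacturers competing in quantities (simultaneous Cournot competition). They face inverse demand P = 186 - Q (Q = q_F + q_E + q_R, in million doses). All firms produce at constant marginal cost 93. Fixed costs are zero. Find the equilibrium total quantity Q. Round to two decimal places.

Each firm earns π_i = (186 - Q)q_i - 93q_i.
Setting ∂π_i/∂q_i = 0 with rivals' quantities fixed: 93 - 2q_i - Σ_{j≠i} q_j = 0.
With identical firms every q_j equals q_i, so Σ_{j≠i} q_j = 2q_i and 93 = 4q_i, giving q_i = 93/4.
Total output Q = 93/4 + 93/4 + 93/4 = 279/4.

69.75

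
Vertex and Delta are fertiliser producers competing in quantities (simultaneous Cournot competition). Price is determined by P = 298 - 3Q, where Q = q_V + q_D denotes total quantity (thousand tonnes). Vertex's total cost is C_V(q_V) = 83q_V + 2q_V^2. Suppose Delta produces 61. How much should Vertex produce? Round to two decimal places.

3.20

With the rival's output fixed at 61, Vertex's profit is π_V = (298 - 3·61 - 3q_V)q_V - (83q_V + 2q_V²) = (115 - 3q_V)q_V - (83q_V + 2q_V²).
∂π_V/∂q_V = 32 - 10q_V = 0, so q_V = 16/5.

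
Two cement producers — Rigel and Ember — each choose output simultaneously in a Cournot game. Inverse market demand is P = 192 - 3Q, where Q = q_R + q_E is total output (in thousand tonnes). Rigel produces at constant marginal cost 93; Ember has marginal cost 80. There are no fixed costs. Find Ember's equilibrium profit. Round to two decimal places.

Rigel's profit: π_R = (192 - 3Q)q_R - (93q_R). Setting ∂π_R/∂q_R = 0: 99 - 6q_R - 3(q_E) = 0.
Ember's profit: π_E = (192 - 3Q)q_E - (80q_E). Setting ∂π_E/∂q_E = 0: 112 - 6q_E - 3(q_R) = 0.
So q_R = (99 - 3q_E)/6 and q_E = (112 - 3q_R)/6.
Substituting one into the other gives q_R = 86/9 and q_E = 125/9.
Price P = 192 - 3·(211/9) = 365/3.
Ember's profit: (365/3 - 80)·(125/9) = 578.7037.

578.70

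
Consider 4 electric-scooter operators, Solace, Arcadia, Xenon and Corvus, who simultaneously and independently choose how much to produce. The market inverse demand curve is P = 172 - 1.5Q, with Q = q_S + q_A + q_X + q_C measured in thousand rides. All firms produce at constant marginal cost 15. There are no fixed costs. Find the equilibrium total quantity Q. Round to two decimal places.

83.73

A representative firm's profit is π_i = q_i(172 - 1.5Q) - 15q_i.
Setting ∂π_i/∂q_i = 0 with rivals' quantities fixed: 157 - 3q_i - (3/2)·Σ_{j≠i} q_j = 0.
By symmetry each firm produces the same amount; substituting Σ_{j≠i} q_j = 3q_i yields q_i = 157/(15/2) = 314/15.
Total output Q = 314/15 + 314/15 + 314/15 + 314/15 = 1256/15.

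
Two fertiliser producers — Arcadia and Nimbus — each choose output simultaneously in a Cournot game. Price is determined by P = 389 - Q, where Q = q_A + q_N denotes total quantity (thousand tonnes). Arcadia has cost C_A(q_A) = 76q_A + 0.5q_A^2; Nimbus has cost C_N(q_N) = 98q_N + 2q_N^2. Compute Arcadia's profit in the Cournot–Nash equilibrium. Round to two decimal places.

Arcadia's profit: π_A = (389 - Q)q_A - (76q_A + (1/2)q_A²). Setting ∂π_A/∂q_A = 0: 313 - 3q_A - (q_N) = 0.
Nimbus's first-order condition: 291 - 6q_N - (q_A) = 0.
Rearranging gives the reaction functions q_A = (313 - q_N)/3 and q_N = (291 - q_A)/6.
Substituting one into the other gives q_A = 1587/17 and q_N = 560/17.
Price P = 389 - 126.2941 = 262.7059.
Arcadia's profit: 262.7059·(1587/17) - 76·(1587/17) - (1/2)(1587/17)² = 13072.1574.

13072.16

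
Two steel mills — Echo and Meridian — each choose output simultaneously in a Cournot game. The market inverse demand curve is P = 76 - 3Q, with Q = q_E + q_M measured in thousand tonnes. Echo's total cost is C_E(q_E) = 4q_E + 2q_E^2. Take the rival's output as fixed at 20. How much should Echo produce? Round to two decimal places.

1.20

With the rival's output fixed at 20, Echo's profit is π_E = (76 - 3·20 - 3q_E)q_E - (4q_E + 2q_E²) = (16 - 3q_E)q_E - (4q_E + 2q_E²).
∂π_E/∂q_E = 12 - 10q_E = 0, so q_E = 6/5.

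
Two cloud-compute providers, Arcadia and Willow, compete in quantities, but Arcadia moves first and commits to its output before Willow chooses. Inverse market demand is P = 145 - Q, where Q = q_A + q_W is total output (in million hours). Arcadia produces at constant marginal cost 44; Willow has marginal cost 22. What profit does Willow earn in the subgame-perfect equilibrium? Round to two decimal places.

The follower Willow best-responds to any q_A: π_W = (145 - Q)q_W - 22q_W.
Setting the follower's marginal profit to zero, 123 - q_A - 2q_W = 0, i.e. q_W = (123 - q_A)/2.
The leader anticipates this reaction. Substituting into P = 145 - Q gives P = 167/2 - (1/2)q_A, so π_A = (167/2 - (1/2)q_A)q_A - 44q_A.
The leader's first-order condition 79/2 - q_A = 0 yields q_A = 79/2.
Then q_W = (123 - 79/2)/2 = 167/4.
Price P = 145 - 325/4 = 255/4.
Willow's profit: (255/4 - 22)·(167/4) = 1743.0625.

1743.06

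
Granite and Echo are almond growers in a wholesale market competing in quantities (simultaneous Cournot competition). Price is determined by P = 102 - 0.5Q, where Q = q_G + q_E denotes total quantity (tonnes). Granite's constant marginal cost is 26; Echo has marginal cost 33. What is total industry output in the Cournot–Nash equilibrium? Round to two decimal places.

96.67

Granite's profit: π_G = (102 - 0.5Q)q_G - (26q_G). Setting ∂π_G/∂q_G = 0: 76 - q_G - (1/2)(q_E) = 0.
Echo's profit: π_E = (102 - 0.5Q)q_E - (33q_E). Setting ∂π_E/∂q_E = 0: 69 - q_E - (1/2)(q_G) = 0.
Rearranging gives the reaction functions q_G = (76 - (1/2)q_E) and q_E = (69 - (1/2)q_G).
Substituting one into the other gives q_G = 166/3 and q_E = 124/3.
Total output Q = 166/3 + 124/3 = 290/3.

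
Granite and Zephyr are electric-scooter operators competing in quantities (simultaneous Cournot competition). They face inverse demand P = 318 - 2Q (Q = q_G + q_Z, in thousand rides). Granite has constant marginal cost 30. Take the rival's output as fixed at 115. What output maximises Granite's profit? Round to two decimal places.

With the rival's output fixed at 115, Granite's profit is π_G = (318 - 2·115 - 2q_G)q_G - (30q_G) = (88 - 2q_G)q_G - (30q_G).
∂π_G/∂q_G = 58 - 4q_G = 0, so q_G = 29/2.

14.50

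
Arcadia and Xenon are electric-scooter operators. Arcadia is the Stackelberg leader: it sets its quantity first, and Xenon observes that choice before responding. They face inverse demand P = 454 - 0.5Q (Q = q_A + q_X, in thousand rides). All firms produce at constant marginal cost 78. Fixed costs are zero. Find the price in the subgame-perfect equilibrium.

172

Solve by backward induction. Given q_A, the follower Xenon maximises π_X = (454 - (1/2)q_A - (1/2)q_X)q_X - 78q_X.
Setting the follower's marginal profit to zero, 376 - (1/2)q_A - q_X = 0, i.e. q_X = (376 - (1/2)q_A).
Arcadia substitutes q_X(q_A) into its own profit: π_A = q_A(454 - (1/2)q_A - (376 - (1/2)q_A)/2) - 78q_A = (266 - (1/4)q_A)q_A - 78q_A.
The leader's first-order condition 188 - (1/2)q_A = 0 yields q_A = 376.
Then q_X = (376 - (1/2)·376) = 188.
Total output Q = 564, so price P = 454 - (1/2)·564 = 172.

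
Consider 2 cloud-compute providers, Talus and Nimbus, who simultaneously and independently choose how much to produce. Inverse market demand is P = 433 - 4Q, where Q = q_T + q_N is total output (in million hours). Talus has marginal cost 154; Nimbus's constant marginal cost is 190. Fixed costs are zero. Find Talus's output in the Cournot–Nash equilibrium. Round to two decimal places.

26.25

Talus's profit: π_T = (433 - 4Q)q_T - (154q_T). Setting ∂π_T/∂q_T = 0: 279 - 8q_T - 4(q_N) = 0.
Nimbus's profit: π_N = (433 - 4Q)q_N - (190q_N). Setting ∂π_N/∂q_N = 0: 243 - 8q_N - 4(q_T) = 0.
Rearranging gives the reaction functions q_T = (279 - 4q_N)/8 and q_N = (243 - 4q_T)/8.
Substituting one into the other gives q_T = 105/4 and q_N = 69/4.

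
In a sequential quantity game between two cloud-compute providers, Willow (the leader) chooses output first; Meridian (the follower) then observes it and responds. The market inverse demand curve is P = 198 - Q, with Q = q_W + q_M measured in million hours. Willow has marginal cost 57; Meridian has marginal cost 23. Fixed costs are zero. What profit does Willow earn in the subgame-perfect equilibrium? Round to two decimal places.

1431.13

The follower Meridian best-responds to any q_W: π_M = (198 - Q)q_M - 23q_M.
Follower FOC: 175 - q_W - 2q_M = 0, so q_M(q_W) = (175 - q_W)/2.
Willow substitutes q_M(q_W) into its own profit: π_W = q_W(198 - q_W - (175 - q_W)/2) - 57q_W = (221/2 - (1/2)q_W)q_W - 57q_W.
The leader's first-order condition 107/2 - q_W = 0 yields q_W = 107/2.
Then q_M = (175 - 107/2)/2 = 243/4.
Price P = 198 - 457/4 = 335/4.
Willow's profit: (335/4 - 57)·(107/2) = 1431.1250.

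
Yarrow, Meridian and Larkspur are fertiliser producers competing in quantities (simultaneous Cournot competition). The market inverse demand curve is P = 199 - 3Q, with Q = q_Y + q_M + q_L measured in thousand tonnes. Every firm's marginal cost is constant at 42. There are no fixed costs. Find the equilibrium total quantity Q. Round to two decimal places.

39.25

A representative firm's profit is π_i = q_i(199 - 3Q) - 42q_i.
Setting ∂π_i/∂q_i = 0 with rivals' quantities fixed: 157 - 6q_i - 3·Σ_{j≠i} q_j = 0.
By symmetry each firm produces the same amount; substituting Σ_{j≠i} q_j = 2q_i yields q_i = 157/12.
Total output Q = 157/12 + 157/12 + 157/12 = 157/4.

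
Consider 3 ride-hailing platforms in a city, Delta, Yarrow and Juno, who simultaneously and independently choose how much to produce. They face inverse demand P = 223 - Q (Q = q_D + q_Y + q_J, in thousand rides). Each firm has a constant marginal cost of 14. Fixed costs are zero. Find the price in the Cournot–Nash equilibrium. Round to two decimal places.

66.25

Each firm earns π_i = (223 - Q)q_i - 14q_i.
Setting ∂π_i/∂q_i = 0 with rivals' quantities fixed: 209 - 2q_i - Σ_{j≠i} q_j = 0.
By symmetry each firm produces the same amount; substituting Σ_{j≠i} q_j = 2q_i yields q_i = 209/4.
Total output Q = 627/4, so price P = 223 - 627/4 = 265/4.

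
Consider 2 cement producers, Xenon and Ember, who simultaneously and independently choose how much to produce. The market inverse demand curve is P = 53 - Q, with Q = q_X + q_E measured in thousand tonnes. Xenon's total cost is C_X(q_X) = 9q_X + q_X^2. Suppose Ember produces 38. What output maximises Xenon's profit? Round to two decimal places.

1.50

With the rival's output fixed at 38, Xenon's profit is π_X = (53 - 38 - q_X)q_X - (9q_X + q_X²) = (15 - q_X)q_X - (9q_X + q_X²).
∂π_X/∂q_X = 6 - 4q_X = 0, so q_X = 3/2.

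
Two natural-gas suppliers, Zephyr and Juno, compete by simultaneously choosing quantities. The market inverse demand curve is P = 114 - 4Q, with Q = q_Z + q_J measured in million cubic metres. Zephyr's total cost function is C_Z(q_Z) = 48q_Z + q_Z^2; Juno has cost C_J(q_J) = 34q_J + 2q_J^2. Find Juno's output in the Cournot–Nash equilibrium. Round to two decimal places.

Zephyr's profit: π_Z = (114 - 4Q)q_Z - (48q_Z + q_Z²). Setting ∂π_Z/∂q_Z = 0: 66 - 10q_Z - 4(q_J) = 0.
Juno's first-order condition: 80 - 12q_J - 4(q_Z) = 0.
Rearranging gives the reaction functions q_Z = (66 - 4q_J)/10 and q_J = (80 - 4q_Z)/12.
Substituting one into the other gives q_Z = 59/13 and q_J = 67/13.

5.15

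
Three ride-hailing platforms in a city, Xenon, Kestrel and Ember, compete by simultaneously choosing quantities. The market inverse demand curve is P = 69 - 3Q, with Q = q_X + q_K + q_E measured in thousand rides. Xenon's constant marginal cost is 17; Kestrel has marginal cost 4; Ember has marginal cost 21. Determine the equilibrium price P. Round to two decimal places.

Xenon's profit: π_X = (69 - 3Q)q_X - (17q_X). Setting ∂π_X/∂q_X = 0: 52 - 6q_X - 3(q_K + q_E) = 0.
Kestrel's profit: π_K = (69 - 3Q)q_K - (4q_K). Setting ∂π_K/∂q_K = 0: 65 - 6q_K - 3(q_X + q_E) = 0.
Ember's first-order condition: 48 - 6q_E - 3(q_X + q_K) = 0.
Adding the 3 conditions: 165 − 6Q − 6Q = 0, i.e. Q = 55/4.
Back-substituting: q_X = (52 − 165/4)/3 = 43/12, q_K = (65 − 165/4)/3 = 95/12, q_E = (48 − 165/4)/3 = 9/4.
Total output Q = 55/4, so price P = 69 - 3·(55/4) = 111/4.

27.75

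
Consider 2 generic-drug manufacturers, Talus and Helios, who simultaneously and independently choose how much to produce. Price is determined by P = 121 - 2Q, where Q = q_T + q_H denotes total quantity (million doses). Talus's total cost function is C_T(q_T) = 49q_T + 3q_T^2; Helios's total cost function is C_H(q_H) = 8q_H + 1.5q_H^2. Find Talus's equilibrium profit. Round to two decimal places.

Talus's profit: π_T = (121 - 2Q)q_T - (49q_T + 3q_T²). Setting ∂π_T/∂q_T = 0: 72 - 10q_T - 2(q_H) = 0.
Helios's first-order condition: 113 - 7q_H - 2(q_T) = 0.
So q_T = (72 - 2q_H)/10 and q_H = (113 - 2q_T)/7.
Solving the pair: q_T = 139/33, q_H = 493/33.
Price P = 121 - 2·(632/33) = 82.6970.
Talus's profit: 82.6970·(139/33) - 49·(139/33) - 3(139/33)² = 88.7098.

88.71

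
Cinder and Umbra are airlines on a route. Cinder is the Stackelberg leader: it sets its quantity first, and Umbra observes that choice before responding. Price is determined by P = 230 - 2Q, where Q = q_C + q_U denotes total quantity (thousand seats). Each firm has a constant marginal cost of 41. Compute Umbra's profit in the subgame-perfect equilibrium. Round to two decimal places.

The follower Umbra best-responds to any q_C: π_U = (230 - 2Q)q_U - 41q_U.
∂π_U/∂q_U = 189 - 2q_C - 4q_U = 0 gives the reaction function q_U = (189 - 2q_C)/4.
Cinder substitutes q_U(q_C) into its own profit: π_C = q_C(230 - 2q_C - (189 - 2q_C)/2) - 41q_C = (271/2 - q_C)q_C - 41q_C.
The leader's first-order condition 189/2 - 2q_C = 0 yields q_C = 189/4.
Then q_U = (189 - 2·(189/4))/4 = 189/8.
Price P = 230 - 2·(567/8) = 353/4.
Umbra's profit: (353/4 - 41)·(189/8) = 1116.2813.

1116.28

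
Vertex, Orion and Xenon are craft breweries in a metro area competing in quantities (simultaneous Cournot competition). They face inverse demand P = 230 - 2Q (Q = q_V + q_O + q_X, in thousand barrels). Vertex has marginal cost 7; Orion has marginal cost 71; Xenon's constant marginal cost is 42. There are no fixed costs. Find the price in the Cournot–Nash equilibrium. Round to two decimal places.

Vertex's profit: π_V = (230 - 2Q)q_V - (7q_V). Setting ∂π_V/∂q_V = 0: 223 - 4q_V - 2(q_O + q_X) = 0.
Orion's profit: π_O = (230 - 2Q)q_O - (71q_O). Setting ∂π_O/∂q_O = 0: 159 - 4q_O - 2(q_V + q_X) = 0.
Xenon's profit: π_X = (230 - 2Q)q_X - (42q_X). Setting ∂π_X/∂q_X = 0: 188 - 4q_X - 2(q_V + q_O) = 0.
Adding the 3 conditions: 570 − 4Q − 4Q = 0, i.e. Q = 285/4.
Back-substituting: q_V = (223 − 285/2)/2 = 161/4, q_O = (159 − 285/2)/2 = 33/4, q_X = (188 − 285/2)/2 = 91/4.
Total output Q = 285/4, so price P = 230 - 2·(285/4) = 175/2.

87.50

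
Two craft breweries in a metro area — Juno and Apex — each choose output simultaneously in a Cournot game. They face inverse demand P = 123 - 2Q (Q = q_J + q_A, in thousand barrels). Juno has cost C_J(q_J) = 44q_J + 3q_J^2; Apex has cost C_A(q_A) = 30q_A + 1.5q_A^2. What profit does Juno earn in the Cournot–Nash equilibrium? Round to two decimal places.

154.60

Juno's profit: π_J = (123 - 2Q)q_J - (44q_J + 3q_J²). Setting ∂π_J/∂q_J = 0: 79 - 10q_J - 2(q_A) = 0.
Apex's profit: π_A = (123 - 2Q)q_A - (30q_A + (3/2)q_A²). Setting ∂π_A/∂q_A = 0: 93 - 7q_A - 2(q_J) = 0.
Rearranging gives the reaction functions q_J = (79 - 2q_A)/10 and q_A = (93 - 2q_J)/7.
Substituting one into the other gives q_J = 367/66 and q_A = 386/33.
Price P = 123 - 2·(1139/66) = 88.4848.
Juno's profit: 88.4848·(367/66) - 44·(367/66) - 3(367/66)² = 154.6017.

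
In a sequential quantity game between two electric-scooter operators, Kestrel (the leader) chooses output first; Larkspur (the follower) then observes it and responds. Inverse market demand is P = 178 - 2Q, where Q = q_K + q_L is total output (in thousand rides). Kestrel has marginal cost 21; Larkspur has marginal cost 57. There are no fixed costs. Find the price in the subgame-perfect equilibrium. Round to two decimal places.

The follower Larkspur best-responds to any q_K: π_L = (178 - 2Q)q_L - 57q_L.
∂π_L/∂q_L = 121 - 2q_K - 4q_L = 0 gives the reaction function q_L = (121 - 2q_K)/4.
The leader anticipates this reaction. Substituting into P = 178 - 2Q gives P = 235/2 - q_K, so π_K = (235/2 - q_K)q_K - 21q_K.
Leader FOC: 193/2 - 2q_K = 0, so q_K = 193/4.
Then q_L = (121 - 2·(193/4))/4 = 49/8.
Total output Q = 435/8, so price P = 178 - 2·(435/8) = 277/4.

69.25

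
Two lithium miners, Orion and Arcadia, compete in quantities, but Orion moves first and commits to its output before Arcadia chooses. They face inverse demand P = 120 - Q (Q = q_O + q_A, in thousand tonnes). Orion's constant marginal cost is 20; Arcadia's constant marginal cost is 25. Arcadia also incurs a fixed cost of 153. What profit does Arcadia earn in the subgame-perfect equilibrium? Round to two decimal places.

298.56

Solve by backward induction. Given q_O, the follower Arcadia maximises π_A = (120 - q_O - q_A)q_A - 25q_A.
Follower FOC: 95 - q_O - 2q_A = 0, so q_A(q_O) = (95 - q_O)/2.
Orion substitutes q_A(q_O) into its own profit: π_O = q_O(120 - q_O - (95 - q_O)/2) - 20q_O = (145/2 - (1/2)q_O)q_O - 20q_O.
Maximising: ∂π_O/∂q_O = 105/2 - q_O = 0, giving q_O = 105/2.
Then q_A = (95 - 105/2)/2 = 85/4.
Price P = 120 - 295/4 = 185/4.
Arcadia's profit: (185/4 - 25)·(85/4) - 153 = 298.5625.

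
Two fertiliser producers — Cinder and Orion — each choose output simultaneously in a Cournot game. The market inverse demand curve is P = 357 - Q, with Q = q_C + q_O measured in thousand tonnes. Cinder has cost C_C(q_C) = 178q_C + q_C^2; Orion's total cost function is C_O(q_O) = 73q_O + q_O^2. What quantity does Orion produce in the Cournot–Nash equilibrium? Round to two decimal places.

63.80

Cinder's profit: π_C = (357 - Q)q_C - (178q_C + q_C²). Setting ∂π_C/∂q_C = 0: 179 - 4q_C - (q_O) = 0.
Orion's profit: π_O = (357 - Q)q_O - (73q_O + q_O²). Setting ∂π_O/∂q_O = 0: 284 - 4q_O - (q_C) = 0.
So q_C = (179 - q_O)/4 and q_O = (284 - q_C)/4.
Solving the pair: q_C = 144/5, q_O = 319/5.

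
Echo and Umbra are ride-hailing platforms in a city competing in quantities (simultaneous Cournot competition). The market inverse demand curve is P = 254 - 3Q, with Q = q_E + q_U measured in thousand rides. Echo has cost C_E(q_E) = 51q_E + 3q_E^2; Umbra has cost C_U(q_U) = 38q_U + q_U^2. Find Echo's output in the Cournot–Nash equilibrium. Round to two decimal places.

11.22

Echo's profit: π_E = (254 - 3Q)q_E - (51q_E + 3q_E²). Setting ∂π_E/∂q_E = 0: 203 - 12q_E - 3(q_U) = 0.
Umbra's profit: π_U = (254 - 3Q)q_U - (38q_U + q_U²). Setting ∂π_U/∂q_U = 0: 216 - 8q_U - 3(q_E) = 0.
Best responses: q_E = (203 - 3q_U)/12, q_U = (216 - 3q_E)/8.
Substituting one into the other gives q_E = 976/87 and q_U = 661/29.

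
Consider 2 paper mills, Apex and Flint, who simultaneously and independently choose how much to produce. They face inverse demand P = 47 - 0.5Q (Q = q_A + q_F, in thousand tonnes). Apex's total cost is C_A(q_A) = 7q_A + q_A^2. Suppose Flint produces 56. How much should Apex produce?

4

With the rival's output fixed at 56, Apex's profit is π_A = (47 - (1/2)·56 - (1/2)q_A)q_A - (7q_A + q_A²) = (19 - (1/2)q_A)q_A - (7q_A + q_A²).
∂π_A/∂q_A = 12 - 3q_A = 0, so q_A = 4.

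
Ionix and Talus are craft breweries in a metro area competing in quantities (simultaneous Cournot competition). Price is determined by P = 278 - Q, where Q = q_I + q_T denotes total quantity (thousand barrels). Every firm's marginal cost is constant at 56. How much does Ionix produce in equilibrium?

A representative firm's profit is π_i = q_i(278 - Q) - 56q_i.
Setting ∂π_i/∂q_i = 0 with rivals' quantities fixed: 222 - 2q_i - q_j = 0.
With identical firms every q_j equals q_i, so q_j = q_i and 222 = 3q_i, giving q_i = 74.

74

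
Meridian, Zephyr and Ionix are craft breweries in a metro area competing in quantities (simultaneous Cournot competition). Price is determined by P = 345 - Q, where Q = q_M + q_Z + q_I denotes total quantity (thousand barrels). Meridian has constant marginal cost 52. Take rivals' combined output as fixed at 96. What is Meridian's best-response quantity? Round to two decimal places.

With rivals' combined output fixed at 96, Meridian's profit is π_M = (345 - 96 - q_M)q_M - (52q_M) = (249 - q_M)q_M - (52q_M).
∂π_M/∂q_M = 197 - 2q_M = 0, so q_M = 197/2.

98.50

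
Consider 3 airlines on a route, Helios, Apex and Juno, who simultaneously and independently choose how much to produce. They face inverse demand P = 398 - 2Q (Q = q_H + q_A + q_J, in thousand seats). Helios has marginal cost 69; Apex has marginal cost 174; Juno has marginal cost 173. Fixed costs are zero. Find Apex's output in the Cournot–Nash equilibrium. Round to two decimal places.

Helios's profit: π_H = (398 - 2Q)q_H - (69q_H). Setting ∂π_H/∂q_H = 0: 329 - 4q_H - 2(q_A + q_J) = 0.
Apex's profit: π_A = (398 - 2Q)q_A - (174q_A). Setting ∂π_A/∂q_A = 0: 224 - 4q_A - 2(q_H + q_J) = 0.
Juno's profit: π_J = (398 - 2Q)q_J - (173q_J). Setting ∂π_J/∂q_J = 0: 225 - 4q_J - 2(q_H + q_A) = 0.
Summing all 3 equations gives 778 − 8Q = 0, hence Q = 389/4.
Back-substituting: q_H = (329 − 389/2)/2 = 269/4, q_A = (224 − 389/2)/2 = 59/4, q_J = (225 − 389/2)/2 = 61/4.

14.75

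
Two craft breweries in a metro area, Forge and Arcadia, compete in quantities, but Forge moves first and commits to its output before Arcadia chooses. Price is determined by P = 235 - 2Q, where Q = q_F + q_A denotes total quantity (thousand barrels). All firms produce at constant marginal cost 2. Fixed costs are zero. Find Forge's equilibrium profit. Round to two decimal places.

Solve by backward induction. Given q_F, the follower Arcadia maximises π_A = (235 - 2q_F - 2q_A)q_A - 2q_A.
Follower FOC: 233 - 2q_F - 4q_A = 0, so q_A(q_F) = (233 - 2q_F)/4.
Forge substitutes q_A(q_F) into its own profit: π_F = q_F(235 - 2q_F - (233 - 2q_F)/2) - 2q_F = (237/2 - q_F)q_F - 2q_F.
Leader FOC: 233/2 - 2q_F = 0, so q_F = 233/4.
Then q_A = (233 - 2·(233/4))/4 = 233/8.
Price P = 235 - 2·(699/8) = 241/4.
Forge's profit: (241/4 - 2)·(233/4) = 3393.0625.

3393.06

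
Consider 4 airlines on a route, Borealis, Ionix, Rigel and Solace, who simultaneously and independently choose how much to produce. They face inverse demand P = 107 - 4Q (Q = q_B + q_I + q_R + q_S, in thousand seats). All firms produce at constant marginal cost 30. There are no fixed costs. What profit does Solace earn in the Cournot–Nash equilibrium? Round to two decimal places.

59.29

A representative firm's profit is π_i = q_i(107 - 4Q) - 30q_i.
Setting ∂π_i/∂q_i = 0 with rivals' quantities fixed: 77 - 8q_i - 4·Σ_{j≠i} q_j = 0.
By symmetry each firm produces the same amount; substituting Σ_{j≠i} q_j = 3q_i yields q_i = 77/20.
Price P = 107 - 4·(77/5) = 227/5.
Solace's profit: (227/5 - 30)·(77/20) = 59.2900.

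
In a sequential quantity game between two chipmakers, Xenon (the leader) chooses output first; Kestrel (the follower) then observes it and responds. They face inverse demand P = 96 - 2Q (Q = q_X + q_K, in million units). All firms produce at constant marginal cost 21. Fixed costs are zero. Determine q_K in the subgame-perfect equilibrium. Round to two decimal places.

9.38

The follower Kestrel best-responds to any q_X: π_K = (96 - 2Q)q_K - 21q_K.
∂π_K/∂q_K = 75 - 2q_X - 4q_K = 0 gives the reaction function q_K = (75 - 2q_X)/4.
The leader anticipates this reaction. Substituting into P = 96 - 2Q gives P = 117/2 - q_X, so π_X = (117/2 - q_X)q_X - 21q_X.
Maximising: ∂π_X/∂q_X = 75/2 - 2q_X = 0, giving q_X = 75/4.
Then q_K = (75 - 2·(75/4))/4 = 75/8.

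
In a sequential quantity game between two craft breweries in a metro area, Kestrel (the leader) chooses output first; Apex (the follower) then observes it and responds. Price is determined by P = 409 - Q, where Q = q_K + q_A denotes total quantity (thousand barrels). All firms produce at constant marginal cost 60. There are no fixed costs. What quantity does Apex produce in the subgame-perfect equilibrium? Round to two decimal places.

87.25

Solve by backward induction. Given q_K, the follower Apex maximises π_A = (409 - q_K - q_A)q_A - 60q_A.
Follower FOC: 349 - q_K - 2q_A = 0, so q_A(q_K) = (349 - q_K)/2.
Kestrel substitutes q_A(q_K) into its own profit: π_K = q_K(409 - q_K - (349 - q_K)/2) - 60q_K = (469/2 - (1/2)q_K)q_K - 60q_K.
Leader FOC: 349/2 - q_K = 0, so q_K = 349/2.
Then q_A = (349 - 349/2)/2 = 349/4.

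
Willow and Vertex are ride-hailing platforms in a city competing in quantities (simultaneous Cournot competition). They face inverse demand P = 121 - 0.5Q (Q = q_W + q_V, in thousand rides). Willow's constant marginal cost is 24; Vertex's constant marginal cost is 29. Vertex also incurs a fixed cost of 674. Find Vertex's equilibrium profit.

Willow's profit: π_W = (121 - 0.5Q)q_W - (24q_W). Setting ∂π_W/∂q_W = 0: 97 - q_W - (1/2)(q_V) = 0.
Vertex's profit: π_V = (121 - 0.5Q)q_V - (29q_V). Setting ∂π_V/∂q_V = 0: 92 - q_V - (1/2)(q_W) = 0.
Rearranging gives the reaction functions q_W = (97 - (1/2)q_V) and q_V = (92 - (1/2)q_W).
Solving the pair: q_W = 68, q_V = 58.
Price P = 121 - (1/2)·126 = 58.
Vertex's profit: (58 - 29)·58 - 674 = 1008.

1008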